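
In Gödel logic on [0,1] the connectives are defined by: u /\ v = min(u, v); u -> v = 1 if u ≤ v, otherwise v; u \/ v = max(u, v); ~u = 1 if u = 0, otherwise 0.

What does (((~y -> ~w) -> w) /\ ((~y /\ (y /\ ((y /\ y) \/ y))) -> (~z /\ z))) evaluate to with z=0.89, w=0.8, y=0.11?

0.80

~y: Gödel ¬ of 0.11 = 0 (operand ≠ 0)
~w: Gödel ¬ of 0.8 = 0 (operand ≠ 0)
(~y -> ~w): 0 ≤ 0, so result = 1
((~y -> ~w) -> w): 1 > 0.8, so result = 0.8
~y: Gödel ¬ of 0.11 = 0 (operand ≠ 0)
(y /\ y) = min(0.11, 0.11) = 0.11
((y /\ y) \/ y) = max(0.11, 0.11) = 0.11
(y /\ ((y /\ y) \/ y)) = min(0.11, 0.11) = 0.11
(~y /\ (y /\ ((y /\ y) \/ y))) = min(0, 0.11) = 0
~z: Gödel ¬ of 0.89 = 0 (operand ≠ 0)
(~z /\ z) = min(0, 0.89) = 0
((~y /\ (y /\ ((y /\ y) \/ y))) -> (~z /\ z)): 0 ≤ 0, so result = 1
(((~y -> ~w) -> w) /\ ((~y /\ (y /\ ((y /\ y) \/ y))) -> (~z /\ z))) = min(0.8, 1) = 0.8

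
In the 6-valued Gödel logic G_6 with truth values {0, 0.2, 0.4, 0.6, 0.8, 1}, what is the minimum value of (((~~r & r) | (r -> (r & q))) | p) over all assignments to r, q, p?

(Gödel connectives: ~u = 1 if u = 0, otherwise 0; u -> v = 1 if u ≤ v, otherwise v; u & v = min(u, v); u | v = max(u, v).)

The minimum is attained at r = 0.2, q = 0, p = 0:
  ~r: Gödel ¬ of 0.2 = 0 (operand ≠ 0)
  ~~r: Gödel ¬ of 0 = 1 (operand is 0)
  (~~r & r) = min(1, 0.2) = 0.2
  (r & q) = min(0.2, 0) = 0
  (r -> (r & q)): 0.2 > 0, so result = 0
  ((~~r & r) | (r -> (r & q))) = max(0.2, 0) = 0.2
  (((~~r & r) | (r -> (r & q))) | p) = max(0.2, 0) = 0.2
Checking all 216 assignments confirms none give a value below 0.20.

0.20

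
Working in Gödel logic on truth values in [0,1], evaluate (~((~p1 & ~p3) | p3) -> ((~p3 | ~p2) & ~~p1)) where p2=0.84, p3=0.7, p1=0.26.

~p1: Gödel ¬ of 0.26 = 0 (operand ≠ 0)
~p3: Gödel ¬ of 0.7 = 0 (operand ≠ 0)
(~p1 & ~p3) = min(0, 0) = 0
((~p1 & ~p3) | p3) = max(0, 0.7) = 0.7
~((~p1 & ~p3) | p3): Gödel ¬ of 0.7 = 0 (operand ≠ 0)
~p3: Gödel ¬ of 0.7 = 0 (operand ≠ 0)
~p2: Gödel ¬ of 0.84 = 0 (operand ≠ 0)
(~p3 | ~p2) = max(0, 0) = 0
~p1: Gödel ¬ of 0.26 = 0 (operand ≠ 0)
~~p1: Gödel ¬ of 0 = 1 (operand is 0)
((~p3 | ~p2) & ~~p1) = min(0, 1) = 0
(~((~p1 & ~p3) | p3) -> ((~p3 | ~p2) & ~~p1)): 0 ≤ 0, so result = 1

1.00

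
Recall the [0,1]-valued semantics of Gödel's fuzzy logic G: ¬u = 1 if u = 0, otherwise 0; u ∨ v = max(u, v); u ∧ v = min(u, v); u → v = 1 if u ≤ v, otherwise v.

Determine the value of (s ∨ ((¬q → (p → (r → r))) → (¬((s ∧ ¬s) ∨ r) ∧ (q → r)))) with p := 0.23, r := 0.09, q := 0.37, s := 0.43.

¬q: Gödel ¬ of 0.37 = 0 (operand ≠ 0)
(r → r): 0.09 ≤ 0.09, so result = 1
(p → (r → r)): 0.23 ≤ 1, so result = 1
(¬q → (p → (r → r))): 0 ≤ 1, so result = 1
¬s: Gödel ¬ of 0.43 = 0 (operand ≠ 0)
(s ∧ ¬s) = min(0.43, 0) = 0
((s ∧ ¬s) ∨ r) = max(0, 0.09) = 0.09
¬((s ∧ ¬s) ∨ r): Gödel ¬ of 0.09 = 0 (operand ≠ 0)
(q → r): 0.37 > 0.09, so result = 0.09
(¬((s ∧ ¬s) ∨ r) ∧ (q → r)) = min(0, 0.09) = 0
((¬q → (p → (r → r))) → (¬((s ∧ ¬s) ∨ r) ∧ (q → r))): 1 > 0, so result = 0
(s ∨ ((¬q → (p → (r → r))) → (¬((s ∧ ¬s) ∨ r) ∧ (q → r)))) = max(0.43, 0) = 0.43

0.43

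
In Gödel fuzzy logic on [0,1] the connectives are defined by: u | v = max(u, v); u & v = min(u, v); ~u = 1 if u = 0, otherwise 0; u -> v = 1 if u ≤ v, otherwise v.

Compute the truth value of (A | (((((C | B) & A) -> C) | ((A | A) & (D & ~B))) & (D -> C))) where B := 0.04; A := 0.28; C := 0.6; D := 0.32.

(C | B) = max(0.6, 0.04) = 0.6
((C | B) & A) = min(0.6, 0.28) = 0.28
(((C | B) & A) -> C): 0.28 ≤ 0.6, so result = 1
(A | A) = max(0.28, 0.28) = 0.28
~B: Gödel ¬ of 0.04 = 0 (operand ≠ 0)
(D & ~B) = min(0.32, 0) = 0
((A | A) & (D & ~B)) = min(0.28, 0) = 0
((((C | B) & A) -> C) | ((A | A) & (D & ~B))) = max(1, 0) = 1
(D -> C): 0.32 ≤ 0.6, so result = 1
(((((C | B) & A) -> C) | ((A | A) & (D & ~B))) & (D -> C)) = min(1, 1) = 1
(A | (((((C | B) & A) -> C) | ((A | A) & (D & ~B))) & (D -> C))) = max(0.28, 1) = 1

1.00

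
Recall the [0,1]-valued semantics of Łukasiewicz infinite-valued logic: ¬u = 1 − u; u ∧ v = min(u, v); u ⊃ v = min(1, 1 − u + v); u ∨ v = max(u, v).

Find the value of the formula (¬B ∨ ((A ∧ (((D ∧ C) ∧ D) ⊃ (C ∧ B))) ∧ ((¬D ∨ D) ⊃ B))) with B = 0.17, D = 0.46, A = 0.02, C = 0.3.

¬B: Łukasiewicz ¬ gives 1 − 0.17 = 0.83
(D ∧ C) = min(0.46, 0.3) = 0.3
((D ∧ C) ∧ D) = min(0.3, 0.46) = 0.3
(C ∧ B) = min(0.3, 0.17) = 0.17
(((D ∧ C) ∧ D) ⊃ (C ∧ B)): min(1, 1 − 0.3 + 0.17) = 0.87
(A ∧ (((D ∧ C) ∧ D) ⊃ (C ∧ B))) = min(0.02, 0.87) = 0.02
¬D: Łukasiewicz ¬ gives 1 − 0.46 = 0.54
(¬D ∨ D) = max(0.54, 0.46) = 0.54
((¬D ∨ D) ⊃ B): min(1, 1 − 0.54 + 0.17) = 0.63
((A ∧ (((D ∧ C) ∧ D) ⊃ (C ∧ B))) ∧ ((¬D ∨ D) ⊃ B)) = min(0.02, 0.63) = 0.02
(¬B ∨ ((A ∧ (((D ∧ C) ∧ D) ⊃ (C ∧ B))) ∧ ((¬D ∨ D) ⊃ B))) = max(0.83, 0.02) = 0.83

0.83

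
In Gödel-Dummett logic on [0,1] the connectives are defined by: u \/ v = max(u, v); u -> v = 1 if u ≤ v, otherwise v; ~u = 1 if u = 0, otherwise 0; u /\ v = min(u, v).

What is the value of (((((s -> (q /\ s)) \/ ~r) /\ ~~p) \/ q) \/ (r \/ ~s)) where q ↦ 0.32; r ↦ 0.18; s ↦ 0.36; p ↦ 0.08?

0.32

(q /\ s) = min(0.32, 0.36) = 0.32
(s -> (q /\ s)): 0.36 > 0.32, so result = 0.32
~r: Gödel ¬ of 0.18 = 0 (operand ≠ 0)
((s -> (q /\ s)) \/ ~r) = max(0.32, 0) = 0.32
~p: Gödel ¬ of 0.08 = 0 (operand ≠ 0)
~~p: Gödel ¬ of 0 = 1 (operand is 0)
(((s -> (q /\ s)) \/ ~r) /\ ~~p) = min(0.32, 1) = 0.32
((((s -> (q /\ s)) \/ ~r) /\ ~~p) \/ q) = max(0.32, 0.32) = 0.32
~s: Gödel ¬ of 0.36 = 0 (operand ≠ 0)
(r \/ ~s) = max(0.18, 0) = 0.18
(((((s -> (q /\ s)) \/ ~r) /\ ~~p) \/ q) \/ (r \/ ~s)) = max(0.32, 0.18) = 0.32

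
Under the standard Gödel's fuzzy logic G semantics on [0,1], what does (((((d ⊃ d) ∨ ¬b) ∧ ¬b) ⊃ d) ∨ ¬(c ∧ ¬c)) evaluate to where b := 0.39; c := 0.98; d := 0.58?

(d ⊃ d): 0.58 ≤ 0.58, so result = 1
¬b: Gödel ¬ of 0.39 = 0 (operand ≠ 0)
((d ⊃ d) ∨ ¬b) = max(1, 0) = 1
¬b: Gödel ¬ of 0.39 = 0 (operand ≠ 0)
(((d ⊃ d) ∨ ¬b) ∧ ¬b) = min(1, 0) = 0
((((d ⊃ d) ∨ ¬b) ∧ ¬b) ⊃ d): 0 ≤ 0.58, so result = 1
¬c: Gödel ¬ of 0.98 = 0 (operand ≠ 0)
(c ∧ ¬c) = min(0.98, 0) = 0
¬(c ∧ ¬c): Gödel ¬ of 0 = 1 (operand is 0)
(((((d ⊃ d) ∨ ¬b) ∧ ¬b) ⊃ d) ∨ ¬(c ∧ ¬c)) = max(1, 1) = 1

1.00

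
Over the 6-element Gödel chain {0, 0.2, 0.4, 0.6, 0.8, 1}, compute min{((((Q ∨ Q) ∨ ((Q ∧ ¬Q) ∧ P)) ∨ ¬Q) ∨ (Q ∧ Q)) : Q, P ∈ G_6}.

0.20

The minimum is attained at Q = 0.2, P = 0:
  (Q ∨ Q) = max(0.2, 0.2) = 0.2
  ¬Q: Gödel ¬ of 0.2 = 0 (operand ≠ 0)
  (Q ∧ ¬Q) = min(0.2, 0) = 0
  ((Q ∧ ¬Q) ∧ P) = min(0, 0) = 0
  ((Q ∨ Q) ∨ ((Q ∧ ¬Q) ∧ P)) = max(0.2, 0) = 0.2
  ¬Q: Gödel ¬ of 0.2 = 0 (operand ≠ 0)
  (((Q ∨ Q) ∨ ((Q ∧ ¬Q) ∧ P)) ∨ ¬Q) = max(0.2, 0) = 0.2
  (Q ∧ Q) = min(0.2, 0.2) = 0.2
  ((((Q ∨ Q) ∨ ((Q ∧ ¬Q) ∧ P)) ∨ ¬Q) ∨ (Q ∧ Q)) = max(0.2, 0.2) = 0.2
Checking all 36 assignments confirms none give a value below 0.20.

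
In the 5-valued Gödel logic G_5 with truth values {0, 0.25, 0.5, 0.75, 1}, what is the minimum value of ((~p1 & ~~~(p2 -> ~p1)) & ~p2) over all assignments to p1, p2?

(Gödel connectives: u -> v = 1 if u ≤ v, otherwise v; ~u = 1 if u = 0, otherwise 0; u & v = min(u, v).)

The minimum is attained at p1 = 0, p2 = 0:
  ~p1: Gödel ¬ of 0 = 1 (operand is 0)
  ~p1: Gödel ¬ of 0 = 1 (operand is 0)
  (p2 -> ~p1): 0 ≤ 1, so result = 1
  ~(p2 -> ~p1): Gödel ¬ of 1 = 0 (operand ≠ 0)
  ~~(p2 -> ~p1): Gödel ¬ of 0 = 1 (operand is 0)
  ~~~(p2 -> ~p1): Gödel ¬ of 1 = 0 (operand ≠ 0)
  (~p1 & ~~~(p2 -> ~p1)) = min(1, 0) = 0
  ~p2: Gödel ¬ of 0 = 1 (operand is 0)
  ((~p1 & ~~~(p2 -> ~p1)) & ~p2) = min(0, 1) = 0
Checking all 25 assignments confirms none give a value below 0.00.

0.00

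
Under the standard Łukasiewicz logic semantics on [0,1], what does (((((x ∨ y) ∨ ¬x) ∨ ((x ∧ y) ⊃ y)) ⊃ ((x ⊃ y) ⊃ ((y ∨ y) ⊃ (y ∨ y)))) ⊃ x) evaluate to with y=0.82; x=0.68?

0.68

(x ∨ y) = max(0.68, 0.82) = 0.82
¬x: Łukasiewicz ¬ gives 1 − 0.68 = 0.32
((x ∨ y) ∨ ¬x) = max(0.82, 0.32) = 0.82
(x ∧ y) = min(0.68, 0.82) = 0.68
((x ∧ y) ⊃ y): min(1, 1 − 0.68 + 0.82) = 1
(((x ∨ y) ∨ ¬x) ∨ ((x ∧ y) ⊃ y)) = max(0.82, 1) = 1
(x ⊃ y): min(1, 1 − 0.68 + 0.82) = 1
(y ∨ y) = max(0.82, 0.82) = 0.82
(y ∨ y) = max(0.82, 0.82) = 0.82
((y ∨ y) ⊃ (y ∨ y)): min(1, 1 − 0.82 + 0.82) = 1
((x ⊃ y) ⊃ ((y ∨ y) ⊃ (y ∨ y))): min(1, 1 − 1 + 1) = 1
((((x ∨ y) ∨ ¬x) ∨ ((x ∧ y) ⊃ y)) ⊃ ((x ⊃ y) ⊃ ((y ∨ y) ⊃ (y ∨ y)))): min(1, 1 − 1 + 1) = 1
(((((x ∨ y) ∨ ¬x) ∨ ((x ∧ y) ⊃ y)) ⊃ ((x ⊃ y) ⊃ ((y ∨ y) ⊃ (y ∨ y)))) ⊃ x): min(1, 1 − 1 + 0.68) = 0.68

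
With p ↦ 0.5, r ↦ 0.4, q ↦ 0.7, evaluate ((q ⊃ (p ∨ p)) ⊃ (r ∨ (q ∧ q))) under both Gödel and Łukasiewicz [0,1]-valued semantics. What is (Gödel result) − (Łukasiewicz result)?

Gödel evaluation:
  (p ∨ p) = max(0.5, 0.5) = 0.5
  (q ⊃ (p ∨ p)): 0.7 > 0.5, so result = 0.5
  (q ∧ q) = min(0.7, 0.7) = 0.7
  (r ∨ (q ∧ q)) = max(0.4, 0.7) = 0.7
  ((q ⊃ (p ∨ p)) ⊃ (r ∨ (q ∧ q))): 0.5 ≤ 0.7, so result = 1
  Gödel value = 1
Łukasiewicz evaluation:
  (p ∨ p) = max(0.5, 0.5) = 0.5
  (q ⊃ (p ∨ p)): min(1, 1 − 0.7 + 0.5) = 0.8
  (q ∧ q) = min(0.7, 0.7) = 0.7
  (r ∨ (q ∧ q)) = max(0.4, 0.7) = 0.7
  ((q ⊃ (p ∨ p)) ⊃ (r ∨ (q ∧ q))): min(1, 1 − 0.8 + 0.7) = 0.9
  Łukasiewicz value = 0.9
Difference: 1 − 0.9 = 0.10

0.10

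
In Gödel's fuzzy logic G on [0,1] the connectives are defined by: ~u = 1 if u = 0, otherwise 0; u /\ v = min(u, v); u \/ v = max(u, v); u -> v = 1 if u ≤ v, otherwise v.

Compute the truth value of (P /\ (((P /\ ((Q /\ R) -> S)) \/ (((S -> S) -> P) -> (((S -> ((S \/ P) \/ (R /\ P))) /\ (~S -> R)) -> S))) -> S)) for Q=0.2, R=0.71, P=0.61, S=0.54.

0.54

(Q /\ R) = min(0.2, 0.71) = 0.2
((Q /\ R) -> S): 0.2 ≤ 0.54, so result = 1
(P /\ ((Q /\ R) -> S)) = min(0.61, 1) = 0.61
(S -> S): 0.54 ≤ 0.54, so result = 1
((S -> S) -> P): 1 > 0.61, so result = 0.61
(S \/ P) = max(0.54, 0.61) = 0.61
(R /\ P) = min(0.71, 0.61) = 0.61
((S \/ P) \/ (R /\ P)) = max(0.61, 0.61) = 0.61
(S -> ((S \/ P) \/ (R /\ P))): 0.54 ≤ 0.61, so result = 1
~S: Gödel ¬ of 0.54 = 0 (operand ≠ 0)
(~S -> R): 0 ≤ 0.71, so result = 1
((S -> ((S \/ P) \/ (R /\ P))) /\ (~S -> R)) = min(1, 1) = 1
(((S -> ((S \/ P) \/ (R /\ P))) /\ (~S -> R)) -> S): 1 > 0.54, so result = 0.54
(((S -> S) -> P) -> (((S -> ((S \/ P) \/ (R /\ P))) /\ (~S -> R)) -> S)): 0.61 > 0.54, so result = 0.54
((P /\ ((Q /\ R) -> S)) \/ (((S -> S) -> P) -> (((S -> ((S \/ P) \/ (R /\ P))) /\ (~S -> R)) -> S))) = max(0.61, 0.54) = 0.61
(((P /\ ((Q /\ R) -> S)) \/ (((S -> S) -> P) -> (((S -> ((S \/ P) \/ (R /\ P))) /\ (~S -> R)) -> S))) -> S): 0.61 > 0.54, so result = 0.54
(P /\ (((P /\ ((Q /\ R) -> S)) \/ (((S -> S) -> P) -> (((S -> ((S \/ P) \/ (R /\ P))) /\ (~S -> R)) -> S))) -> S)) = min(0.61, 0.54) = 0.54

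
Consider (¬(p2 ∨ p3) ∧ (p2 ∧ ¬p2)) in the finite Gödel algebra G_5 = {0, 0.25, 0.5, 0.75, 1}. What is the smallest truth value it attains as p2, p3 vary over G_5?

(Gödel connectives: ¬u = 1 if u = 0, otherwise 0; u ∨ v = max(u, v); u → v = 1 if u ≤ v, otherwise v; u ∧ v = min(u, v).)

The minimum is attained at p2 = 0, p3 = 0:
  (p2 ∨ p3) = max(0, 0) = 0
  ¬(p2 ∨ p3): Gödel ¬ of 0 = 1 (operand is 0)
  ¬p2: Gödel ¬ of 0 = 1 (operand is 0)
  (p2 ∧ ¬p2) = min(0, 1) = 0
  (¬(p2 ∨ p3) ∧ (p2 ∧ ¬p2)) = min(1, 0) = 0
Checking all 25 assignments confirms none give a value below 0.00.

0.00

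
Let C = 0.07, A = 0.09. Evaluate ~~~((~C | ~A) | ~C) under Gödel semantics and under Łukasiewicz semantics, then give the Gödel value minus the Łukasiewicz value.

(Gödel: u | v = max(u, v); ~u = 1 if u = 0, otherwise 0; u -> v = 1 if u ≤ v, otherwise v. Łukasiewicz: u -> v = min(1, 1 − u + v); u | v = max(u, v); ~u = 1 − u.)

0.93

Gödel evaluation:
  ~C: Gödel ¬ of 0.07 = 0 (operand ≠ 0)
  ~A: Gödel ¬ of 0.09 = 0 (operand ≠ 0)
  (~C | ~A) = max(0, 0) = 0
  ~C: Gödel ¬ of 0.07 = 0 (operand ≠ 0)
  ((~C | ~A) | ~C) = max(0, 0) = 0
  ~((~C | ~A) | ~C): Gödel ¬ of 0 = 1 (operand is 0)
  ~~((~C | ~A) | ~C): Gödel ¬ of 1 = 0 (operand ≠ 0)
  ~~~((~C | ~A) | ~C): Gödel ¬ of 0 = 1 (operand is 0)
  Gödel value = 1
Łukasiewicz evaluation:
  ~C: Łukasiewicz ¬ gives 1 − 0.07 = 0.93
  ~A: Łukasiewicz ¬ gives 1 − 0.09 = 0.91
  (~C | ~A) = max(0.93, 0.91) = 0.93
  ~C: Łukasiewicz ¬ gives 1 − 0.07 = 0.93
  ((~C | ~A) | ~C) = max(0.93, 0.93) = 0.93
  ~((~C | ~A) | ~C): Łukasiewicz ¬ gives 1 − 0.93 = 0.07
  ~~((~C | ~A) | ~C): Łukasiewicz ¬ gives 1 − 0.07 = 0.93
  ~~~((~C | ~A) | ~C): Łukasiewicz ¬ gives 1 − 0.93 = 0.07
  Łukasiewicz value = 0.07
Difference: 1 − 0.07 = 0.93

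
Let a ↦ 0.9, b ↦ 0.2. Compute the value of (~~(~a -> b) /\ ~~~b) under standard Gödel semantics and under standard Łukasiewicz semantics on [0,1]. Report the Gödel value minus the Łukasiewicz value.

Gödel evaluation:
  ~a: Gödel ¬ of 0.9 = 0 (operand ≠ 0)
  (~a -> b): 0 ≤ 0.2, so result = 1
  ~(~a -> b): Gödel ¬ of 1 = 0 (operand ≠ 0)
  ~~(~a -> b): Gödel ¬ of 0 = 1 (operand is 0)
  ~b: Gödel ¬ of 0.2 = 0 (operand ≠ 0)
  ~~b: Gödel ¬ of 0 = 1 (operand is 0)
  ~~~b: Gödel ¬ of 1 = 0 (operand ≠ 0)
  (~~(~a -> b) /\ ~~~b) = min(1, 0) = 0
  Gödel value = 0
Łukasiewicz evaluation:
  ~a: Łukasiewicz ¬ gives 1 − 0.9 = 0.1
  (~a -> b): min(1, 1 − 0.1 + 0.2) = 1
  ~(~a -> b): Łukasiewicz ¬ gives 1 − 1 = 0
  ~~(~a -> b): Łukasiewicz ¬ gives 1 − 0 = 1
  ~b: Łukasiewicz ¬ gives 1 − 0.2 = 0.8
  ~~b: Łukasiewicz ¬ gives 1 − 0.8 = 0.2
  ~~~b: Łukasiewicz ¬ gives 1 − 0.2 = 0.8
  (~~(~a -> b) /\ ~~~b) = min(1, 0.8) = 0.8
  Łukasiewicz value = 0.8
Difference: 0 − 0.8 = -0.80

-0.80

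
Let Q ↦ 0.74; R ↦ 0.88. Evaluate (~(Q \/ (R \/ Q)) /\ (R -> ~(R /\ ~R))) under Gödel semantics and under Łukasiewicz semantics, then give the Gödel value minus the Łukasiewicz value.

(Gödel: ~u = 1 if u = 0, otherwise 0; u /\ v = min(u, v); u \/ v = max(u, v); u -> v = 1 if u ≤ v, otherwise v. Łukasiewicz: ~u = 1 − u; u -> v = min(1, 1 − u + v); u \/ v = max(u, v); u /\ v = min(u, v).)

-0.12

Gödel evaluation:
  (R \/ Q) = max(0.88, 0.74) = 0.88
  (Q \/ (R \/ Q)) = max(0.74, 0.88) = 0.88
  ~(Q \/ (R \/ Q)): Gödel ¬ of 0.88 = 0 (operand ≠ 0)
  ~R: Gödel ¬ of 0.88 = 0 (operand ≠ 0)
  (R /\ ~R) = min(0.88, 0) = 0
  ~(R /\ ~R): Gödel ¬ of 0 = 1 (operand is 0)
  (R -> ~(R /\ ~R)): 0.88 ≤ 1, so result = 1
  (~(Q \/ (R \/ Q)) /\ (R -> ~(R /\ ~R))) = min(0, 1) = 0
  Gödel value = 0
Łukasiewicz evaluation:
  (R \/ Q) = max(0.88, 0.74) = 0.88
  (Q \/ (R \/ Q)) = max(0.74, 0.88) = 0.88
  ~(Q \/ (R \/ Q)): Łukasiewicz ¬ gives 1 − 0.88 = 0.12
  ~R: Łukasiewicz ¬ gives 1 − 0.88 = 0.12
  (R /\ ~R) = min(0.88, 0.12) = 0.12
  ~(R /\ ~R): Łukasiewicz ¬ gives 1 − 0.12 = 0.88
  (R -> ~(R /\ ~R)): min(1, 1 − 0.88 + 0.88) = 1
  (~(Q \/ (R \/ Q)) /\ (R -> ~(R /\ ~R))) = min(0.12, 1) = 0.12
  Łukasiewicz value = 0.12
Difference: 0 − 0.12 = -0.12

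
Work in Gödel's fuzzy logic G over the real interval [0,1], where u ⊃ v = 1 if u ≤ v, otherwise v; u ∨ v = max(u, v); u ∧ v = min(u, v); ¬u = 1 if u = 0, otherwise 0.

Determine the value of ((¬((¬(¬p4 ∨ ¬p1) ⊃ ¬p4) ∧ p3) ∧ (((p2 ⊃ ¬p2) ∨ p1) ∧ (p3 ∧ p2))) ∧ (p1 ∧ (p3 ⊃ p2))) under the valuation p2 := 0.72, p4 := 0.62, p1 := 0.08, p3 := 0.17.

0.08

¬p4: Gödel ¬ of 0.62 = 0 (operand ≠ 0)
¬p1: Gödel ¬ of 0.08 = 0 (operand ≠ 0)
(¬p4 ∨ ¬p1) = max(0, 0) = 0
¬(¬p4 ∨ ¬p1): Gödel ¬ of 0 = 1 (operand is 0)
¬p4: Gödel ¬ of 0.62 = 0 (operand ≠ 0)
(¬(¬p4 ∨ ¬p1) ⊃ ¬p4): 1 > 0, so result = 0
((¬(¬p4 ∨ ¬p1) ⊃ ¬p4) ∧ p3) = min(0, 0.17) = 0
¬((¬(¬p4 ∨ ¬p1) ⊃ ¬p4) ∧ p3): Gödel ¬ of 0 = 1 (operand is 0)
¬p2: Gödel ¬ of 0.72 = 0 (operand ≠ 0)
(p2 ⊃ ¬p2): 0.72 > 0, so result = 0
((p2 ⊃ ¬p2) ∨ p1) = max(0, 0.08) = 0.08
(p3 ∧ p2) = min(0.17, 0.72) = 0.17
(((p2 ⊃ ¬p2) ∨ p1) ∧ (p3 ∧ p2)) = min(0.08, 0.17) = 0.08
(¬((¬(¬p4 ∨ ¬p1) ⊃ ¬p4) ∧ p3) ∧ (((p2 ⊃ ¬p2) ∨ p1) ∧ (p3 ∧ p2))) = min(1, 0.08) = 0.08
(p3 ⊃ p2): 0.17 ≤ 0.72, so result = 1
(p1 ∧ (p3 ⊃ p2)) = min(0.08, 1) = 0.08
((¬((¬(¬p4 ∨ ¬p1) ⊃ ¬p4) ∧ p3) ∧ (((p2 ⊃ ¬p2) ∨ p1) ∧ (p3 ∧ p2))) ∧ (p1 ∧ (p3 ⊃ p2))) = min(0.08, 0.08) = 0.08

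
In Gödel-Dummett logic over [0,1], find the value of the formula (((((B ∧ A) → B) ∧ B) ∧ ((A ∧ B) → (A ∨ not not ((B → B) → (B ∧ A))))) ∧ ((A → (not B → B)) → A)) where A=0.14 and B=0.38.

0.14

(B ∧ A) = min(0.38, 0.14) = 0.14
((B ∧ A) → B): 0.14 ≤ 0.38, so result = 1
(((B ∧ A) → B) ∧ B) = min(1, 0.38) = 0.38
(A ∧ B) = min(0.14, 0.38) = 0.14
(B → B): 0.38 ≤ 0.38, so result = 1
(B ∧ A) = min(0.38, 0.14) = 0.14
((B → B) → (B ∧ A)): 1 > 0.14, so result = 0.14
not ((B → B) → (B ∧ A)): Gödel ¬ of 0.14 = 0 (operand ≠ 0)
not not ((B → B) → (B ∧ A)): Gödel ¬ of 0 = 1 (operand is 0)
(A ∨ not not ((B → B) → (B ∧ A))) = max(0.14, 1) = 1
((A ∧ B) → (A ∨ not not ((B → B) → (B ∧ A)))): 0.14 ≤ 1, so result = 1
((((B ∧ A) → B) ∧ B) ∧ ((A ∧ B) → (A ∨ not not ((B → B) → (B ∧ A))))) = min(0.38, 1) = 0.38
not B: Gödel ¬ of 0.38 = 0 (operand ≠ 0)
(not B → B): 0 ≤ 0.38, so result = 1
(A → (not B → B)): 0.14 ≤ 1, so result = 1
((A → (not B → B)) → A): 1 > 0.14, so result = 0.14
(((((B ∧ A) → B) ∧ B) ∧ ((A ∧ B) → (A ∨ not not ((B → B) → (B ∧ A))))) ∧ ((A → (not B → B)) → A)) = min(0.38, 0.14) = 0.14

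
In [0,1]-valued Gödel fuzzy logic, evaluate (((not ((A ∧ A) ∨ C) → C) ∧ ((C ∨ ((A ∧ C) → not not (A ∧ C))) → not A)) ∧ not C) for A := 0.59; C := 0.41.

(A ∧ A) = min(0.59, 0.59) = 0.59
((A ∧ A) ∨ C) = max(0.59, 0.41) = 0.59
not ((A ∧ A) ∨ C): Gödel ¬ of 0.59 = 0 (operand ≠ 0)
(not ((A ∧ A) ∨ C) → C): 0 ≤ 0.41, so result = 1
(A ∧ C) = min(0.59, 0.41) = 0.41
(A ∧ C) = min(0.59, 0.41) = 0.41
not (A ∧ C): Gödel ¬ of 0.41 = 0 (operand ≠ 0)
not not (A ∧ C): Gödel ¬ of 0 = 1 (operand is 0)
((A ∧ C) → not not (A ∧ C)): 0.41 ≤ 1, so result = 1
(C ∨ ((A ∧ C) → not not (A ∧ C))) = max(0.41, 1) = 1
not A: Gödel ¬ of 0.59 = 0 (operand ≠ 0)
((C ∨ ((A ∧ C) → not not (A ∧ C))) → not A): 1 > 0, so result = 0
((not ((A ∧ A) ∨ C) → C) ∧ ((C ∨ ((A ∧ C) → not not (A ∧ C))) → not A)) = min(1, 0) = 0
not C: Gödel ¬ of 0.41 = 0 (operand ≠ 0)
(((not ((A ∧ A) ∨ C) → C) ∧ ((C ∨ ((A ∧ C) → not not (A ∧ C))) → not A)) ∧ not C) = min(0, 0) = 0

0.00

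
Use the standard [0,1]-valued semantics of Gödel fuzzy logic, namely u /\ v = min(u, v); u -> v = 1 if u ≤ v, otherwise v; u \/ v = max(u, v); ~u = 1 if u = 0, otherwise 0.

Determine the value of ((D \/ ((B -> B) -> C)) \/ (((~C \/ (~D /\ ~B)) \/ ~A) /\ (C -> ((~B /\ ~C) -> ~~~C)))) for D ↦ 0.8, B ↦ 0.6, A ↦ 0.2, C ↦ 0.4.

(B -> B): 0.6 ≤ 0.6, so result = 1
((B -> B) -> C): 1 > 0.4, so result = 0.4
(D \/ ((B -> B) -> C)) = max(0.8, 0.4) = 0.8
~C: Gödel ¬ of 0.4 = 0 (operand ≠ 0)
~D: Gödel ¬ of 0.8 = 0 (operand ≠ 0)
~B: Gödel ¬ of 0.6 = 0 (operand ≠ 0)
(~D /\ ~B) = min(0, 0) = 0
(~C \/ (~D /\ ~B)) = max(0, 0) = 0
~A: Gödel ¬ of 0.2 = 0 (operand ≠ 0)
((~C \/ (~D /\ ~B)) \/ ~A) = max(0, 0) = 0
~B: Gödel ¬ of 0.6 = 0 (operand ≠ 0)
~C: Gödel ¬ of 0.4 = 0 (operand ≠ 0)
(~B /\ ~C) = min(0, 0) = 0
~C: Gödel ¬ of 0.4 = 0 (operand ≠ 0)
~~C: Gödel ¬ of 0 = 1 (operand is 0)
~~~C: Gödel ¬ of 1 = 0 (operand ≠ 0)
((~B /\ ~C) -> ~~~C): 0 ≤ 0, so result = 1
(C -> ((~B /\ ~C) -> ~~~C)): 0.4 ≤ 1, so result = 1
(((~C \/ (~D /\ ~B)) \/ ~A) /\ (C -> ((~B /\ ~C) -> ~~~C))) = min(0, 1) = 0
((D \/ ((B -> B) -> C)) \/ (((~C \/ (~D /\ ~B)) \/ ~A) /\ (C -> ((~B /\ ~C) -> ~~~C)))) = max(0.8, 0) = 0.8

0.80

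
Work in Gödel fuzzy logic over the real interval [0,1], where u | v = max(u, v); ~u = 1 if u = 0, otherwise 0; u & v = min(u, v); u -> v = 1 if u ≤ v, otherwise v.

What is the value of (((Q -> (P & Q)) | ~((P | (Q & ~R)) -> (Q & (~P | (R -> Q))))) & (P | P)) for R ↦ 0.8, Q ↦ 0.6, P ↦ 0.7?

0.70

(P & Q) = min(0.7, 0.6) = 0.6
(Q -> (P & Q)): 0.6 ≤ 0.6, so result = 1
~R: Gödel ¬ of 0.8 = 0 (operand ≠ 0)
(Q & ~R) = min(0.6, 0) = 0
(P | (Q & ~R)) = max(0.7, 0) = 0.7
~P: Gödel ¬ of 0.7 = 0 (operand ≠ 0)
(R -> Q): 0.8 > 0.6, so result = 0.6
(~P | (R -> Q)) = max(0, 0.6) = 0.6
(Q & (~P | (R -> Q))) = min(0.6, 0.6) = 0.6
((P | (Q & ~R)) -> (Q & (~P | (R -> Q)))): 0.7 > 0.6, so result = 0.6
~((P | (Q & ~R)) -> (Q & (~P | (R -> Q)))): Gödel ¬ of 0.6 = 0 (operand ≠ 0)
((Q -> (P & Q)) | ~((P | (Q & ~R)) -> (Q & (~P | (R -> Q))))) = max(1, 0) = 1
(P | P) = max(0.7, 0.7) = 0.7
(((Q -> (P & Q)) | ~((P | (Q & ~R)) -> (Q & (~P | (R -> Q))))) & (P | P)) = min(1, 0.7) = 0.7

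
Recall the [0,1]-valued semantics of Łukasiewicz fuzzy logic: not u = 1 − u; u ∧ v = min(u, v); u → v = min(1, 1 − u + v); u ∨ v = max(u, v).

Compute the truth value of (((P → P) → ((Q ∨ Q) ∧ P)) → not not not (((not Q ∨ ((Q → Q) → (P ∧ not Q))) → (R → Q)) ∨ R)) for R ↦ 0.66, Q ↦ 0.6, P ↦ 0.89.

0.40

(P → P): min(1, 1 − 0.89 + 0.89) = 1
(Q ∨ Q) = max(0.6, 0.6) = 0.6
((Q ∨ Q) ∧ P) = min(0.6, 0.89) = 0.6
((P → P) → ((Q ∨ Q) ∧ P)): min(1, 1 − 1 + 0.6) = 0.6
not Q: Łukasiewicz ¬ gives 1 − 0.6 = 0.4
(Q → Q): min(1, 1 − 0.6 + 0.6) = 1
not Q: Łukasiewicz ¬ gives 1 − 0.6 = 0.4
(P ∧ not Q) = min(0.89, 0.4) = 0.4
((Q → Q) → (P ∧ not Q)): min(1, 1 − 1 + 0.4) = 0.4
(not Q ∨ ((Q → Q) → (P ∧ not Q))) = max(0.4, 0.4) = 0.4
(R → Q): min(1, 1 − 0.66 + 0.6) = 0.94
((not Q ∨ ((Q → Q) → (P ∧ not Q))) → (R → Q)): min(1, 1 − 0.4 + 0.94) = 1
(((not Q ∨ ((Q → Q) → (P ∧ not Q))) → (R → Q)) ∨ R) = max(1, 0.66) = 1
not (((not Q ∨ ((Q → Q) → (P ∧ not Q))) → (R → Q)) ∨ R): Łukasiewicz ¬ gives 1 − 1 = 0
not not (((not Q ∨ ((Q → Q) → (P ∧ not Q))) → (R → Q)) ∨ R): Łukasiewicz ¬ gives 1 − 0 = 1
not not not (((not Q ∨ ((Q → Q) → (P ∧ not Q))) → (R → Q)) ∨ R): Łukasiewicz ¬ gives 1 − 1 = 0
(((P → P) → ((Q ∨ Q) ∧ P)) → not not not (((not Q ∨ ((Q → Q) → (P ∧ not Q))) → (R → Q)) ∨ R)): min(1, 1 − 0.6 + 0) = 0.4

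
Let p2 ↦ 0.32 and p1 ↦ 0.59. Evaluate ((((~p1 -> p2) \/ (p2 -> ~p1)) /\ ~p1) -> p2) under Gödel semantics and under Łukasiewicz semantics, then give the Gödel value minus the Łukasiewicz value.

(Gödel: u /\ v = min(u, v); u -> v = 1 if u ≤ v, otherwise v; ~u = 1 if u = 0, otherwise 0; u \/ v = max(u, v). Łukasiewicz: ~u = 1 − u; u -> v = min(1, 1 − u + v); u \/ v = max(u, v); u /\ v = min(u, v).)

Gödel evaluation:
  ~p1: Gödel ¬ of 0.59 = 0 (operand ≠ 0)
  (~p1 -> p2): 0 ≤ 0.32, so result = 1
  ~p1: Gödel ¬ of 0.59 = 0 (operand ≠ 0)
  (p2 -> ~p1): 0.32 > 0, so result = 0
  ((~p1 -> p2) \/ (p2 -> ~p1)) = max(1, 0) = 1
  ~p1: Gödel ¬ of 0.59 = 0 (operand ≠ 0)
  (((~p1 -> p2) \/ (p2 -> ~p1)) /\ ~p1) = min(1, 0) = 0
  ((((~p1 -> p2) \/ (p2 -> ~p1)) /\ ~p1) -> p2): 0 ≤ 0.32, so result = 1
  Gödel value = 1
Łukasiewicz evaluation:
  ~p1: Łukasiewicz ¬ gives 1 − 0.59 = 0.41
  (~p1 -> p2): min(1, 1 − 0.41 + 0.32) = 0.91
  ~p1: Łukasiewicz ¬ gives 1 − 0.59 = 0.41
  (p2 -> ~p1): min(1, 1 − 0.32 + 0.41) = 1
  ((~p1 -> p2) \/ (p2 -> ~p1)) = max(0.91, 1) = 1
  ~p1: Łukasiewicz ¬ gives 1 − 0.59 = 0.41
  (((~p1 -> p2) \/ (p2 -> ~p1)) /\ ~p1) = min(1, 0.41) = 0.41
  ((((~p1 -> p2) \/ (p2 -> ~p1)) /\ ~p1) -> p2): min(1, 1 − 0.41 + 0.32) = 0.91
  Łukasiewicz value = 0.91
Difference: 1 − 0.91 = 0.09

0.09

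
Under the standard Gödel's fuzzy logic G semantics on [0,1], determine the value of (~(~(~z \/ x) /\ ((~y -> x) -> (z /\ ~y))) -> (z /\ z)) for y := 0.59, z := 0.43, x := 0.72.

~z: Gödel ¬ of 0.43 = 0 (operand ≠ 0)
(~z \/ x) = max(0, 0.72) = 0.72
~(~z \/ x): Gödel ¬ of 0.72 = 0 (operand ≠ 0)
~y: Gödel ¬ of 0.59 = 0 (operand ≠ 0)
(~y -> x): 0 ≤ 0.72, so result = 1
~y: Gödel ¬ of 0.59 = 0 (operand ≠ 0)
(z /\ ~y) = min(0.43, 0) = 0
((~y -> x) -> (z /\ ~y)): 1 > 0, so result = 0
(~(~z \/ x) /\ ((~y -> x) -> (z /\ ~y))) = min(0, 0) = 0
~(~(~z \/ x) /\ ((~y -> x) -> (z /\ ~y))): Gödel ¬ of 0 = 1 (operand is 0)
(z /\ z) = min(0.43, 0.43) = 0.43
(~(~(~z \/ x) /\ ((~y -> x) -> (z /\ ~y))) -> (z /\ z)): 1 > 0.43, so result = 0.43

0.43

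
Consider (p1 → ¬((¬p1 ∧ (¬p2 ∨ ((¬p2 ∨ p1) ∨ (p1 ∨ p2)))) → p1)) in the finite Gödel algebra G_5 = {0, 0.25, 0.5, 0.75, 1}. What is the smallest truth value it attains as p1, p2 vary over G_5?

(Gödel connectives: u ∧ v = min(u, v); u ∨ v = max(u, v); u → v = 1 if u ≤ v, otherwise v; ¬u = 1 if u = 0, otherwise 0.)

0.00

The minimum is attained at p1 = 0.25, p2 = 0:
  ¬p1: Gödel ¬ of 0.25 = 0 (operand ≠ 0)
  ¬p2: Gödel ¬ of 0 = 1 (operand is 0)
  ¬p2: Gödel ¬ of 0 = 1 (operand is 0)
  (¬p2 ∨ p1) = max(1, 0.25) = 1
  (p1 ∨ p2) = max(0.25, 0) = 0.25
  ((¬p2 ∨ p1) ∨ (p1 ∨ p2)) = max(1, 0.25) = 1
  (¬p2 ∨ ((¬p2 ∨ p1) ∨ (p1 ∨ p2))) = max(1, 1) = 1
  (¬p1 ∧ (¬p2 ∨ ((¬p2 ∨ p1) ∨ (p1 ∨ p2)))) = min(0, 1) = 0
  ((¬p1 ∧ (¬p2 ∨ ((¬p2 ∨ p1) ∨ (p1 ∨ p2)))) → p1): 0 ≤ 0.25, so result = 1
  ¬((¬p1 ∧ (¬p2 ∨ ((¬p2 ∨ p1) ∨ (p1 ∨ p2)))) → p1): Gödel ¬ of 1 = 0 (operand ≠ 0)
  (p1 → ¬((¬p1 ∧ (¬p2 ∨ ((¬p2 ∨ p1) ∨ (p1 ∨ p2)))) → p1)): 0.25 > 0, so result = 0
Checking all 25 assignments confirms none give a value below 0.00.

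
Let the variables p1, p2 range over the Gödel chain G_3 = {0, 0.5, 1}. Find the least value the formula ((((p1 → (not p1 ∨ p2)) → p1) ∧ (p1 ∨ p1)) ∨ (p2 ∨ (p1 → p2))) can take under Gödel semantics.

The minimum is attained at p1 = 0.5, p2 = 0:
  not p1: Gödel ¬ of 0.5 = 0 (operand ≠ 0)
  (not p1 ∨ p2) = max(0, 0) = 0
  (p1 → (not p1 ∨ p2)): 0.5 > 0, so result = 0
  ((p1 → (not p1 ∨ p2)) → p1): 0 ≤ 0.5, so result = 1
  (p1 ∨ p1) = max(0.5, 0.5) = 0.5
  (((p1 → (not p1 ∨ p2)) → p1) ∧ (p1 ∨ p1)) = min(1, 0.5) = 0.5
  (p1 → p2): 0.5 > 0, so result = 0
  (p2 ∨ (p1 → p2)) = max(0, 0) = 0
  ((((p1 → (not p1 ∨ p2)) → p1) ∧ (p1 ∨ p1)) ∨ (p2 ∨ (p1 → p2))) = max(0.5, 0) = 0.5
Checking all 9 assignments confirms none give a value below 0.50.

0.50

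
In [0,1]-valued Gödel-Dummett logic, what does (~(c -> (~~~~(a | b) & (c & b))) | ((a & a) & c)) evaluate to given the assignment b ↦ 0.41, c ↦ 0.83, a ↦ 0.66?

(a | b) = max(0.66, 0.41) = 0.66
~(a | b): Gödel ¬ of 0.66 = 0 (operand ≠ 0)
~~(a | b): Gödel ¬ of 0 = 1 (operand is 0)
~~~(a | b): Gödel ¬ of 1 = 0 (operand ≠ 0)
~~~~(a | b): Gödel ¬ of 0 = 1 (operand is 0)
(c & b) = min(0.83, 0.41) = 0.41
(~~~~(a | b) & (c & b)) = min(1, 0.41) = 0.41
(c -> (~~~~(a | b) & (c & b))): 0.83 > 0.41, so result = 0.41
~(c -> (~~~~(a | b) & (c & b))): Gödel ¬ of 0.41 = 0 (operand ≠ 0)
(a & a) = min(0.66, 0.66) = 0.66
((a & a) & c) = min(0.66, 0.83) = 0.66
(~(c -> (~~~~(a | b) & (c & b))) | ((a & a) & c)) = max(0, 0.66) = 0.66

0.66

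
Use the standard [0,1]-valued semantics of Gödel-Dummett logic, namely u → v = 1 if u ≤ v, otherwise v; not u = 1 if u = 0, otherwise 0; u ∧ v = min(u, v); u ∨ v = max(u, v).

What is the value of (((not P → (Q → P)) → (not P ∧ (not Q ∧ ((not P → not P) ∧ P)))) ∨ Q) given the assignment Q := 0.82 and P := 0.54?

0.82

not P: Gödel ¬ of 0.54 = 0 (operand ≠ 0)
(Q → P): 0.82 > 0.54, so result = 0.54
(not P → (Q → P)): 0 ≤ 0.54, so result = 1
not P: Gödel ¬ of 0.54 = 0 (operand ≠ 0)
not Q: Gödel ¬ of 0.82 = 0 (operand ≠ 0)
not P: Gödel ¬ of 0.54 = 0 (operand ≠ 0)
not P: Gödel ¬ of 0.54 = 0 (operand ≠ 0)
(not P → not P): 0 ≤ 0, so result = 1
((not P → not P) ∧ P) = min(1, 0.54) = 0.54
(not Q ∧ ((not P → not P) ∧ P)) = min(0, 0.54) = 0
(not P ∧ (not Q ∧ ((not P → not P) ∧ P))) = min(0, 0) = 0
((not P → (Q → P)) → (not P ∧ (not Q ∧ ((not P → not P) ∧ P)))): 1 > 0, so result = 0
(((not P → (Q → P)) → (not P ∧ (not Q ∧ ((not P → not P) ∧ P)))) ∨ Q) = max(0, 0.82) = 0.82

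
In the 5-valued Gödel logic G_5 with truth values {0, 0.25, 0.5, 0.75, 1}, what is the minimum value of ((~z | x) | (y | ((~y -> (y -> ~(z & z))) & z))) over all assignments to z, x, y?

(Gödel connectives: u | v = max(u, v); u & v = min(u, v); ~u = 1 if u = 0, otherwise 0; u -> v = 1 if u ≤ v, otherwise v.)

0.25

The minimum is attained at z = 0.25, x = 0, y = 0:
  ~z: Gödel ¬ of 0.25 = 0 (operand ≠ 0)
  (~z | x) = max(0, 0) = 0
  ~y: Gödel ¬ of 0 = 1 (operand is 0)
  (z & z) = min(0.25, 0.25) = 0.25
  ~(z & z): Gödel ¬ of 0.25 = 0 (operand ≠ 0)
  (y -> ~(z & z)): 0 ≤ 0, so result = 1
  (~y -> (y -> ~(z & z))): 1 ≤ 1, so result = 1
  ((~y -> (y -> ~(z & z))) & z) = min(1, 0.25) = 0.25
  (y | ((~y -> (y -> ~(z & z))) & z)) = max(0, 0.25) = 0.25
  ((~z | x) | (y | ((~y -> (y -> ~(z & z))) & z))) = max(0, 0.25) = 0.25
Checking all 125 assignments confirms none give a value below 0.25.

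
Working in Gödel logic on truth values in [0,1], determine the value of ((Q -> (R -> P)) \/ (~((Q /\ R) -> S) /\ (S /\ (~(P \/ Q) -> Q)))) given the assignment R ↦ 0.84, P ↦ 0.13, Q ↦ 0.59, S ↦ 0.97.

(R -> P): 0.84 > 0.13, so result = 0.13
(Q -> (R -> P)): 0.59 > 0.13, so result = 0.13
(Q /\ R) = min(0.59, 0.84) = 0.59
((Q /\ R) -> S): 0.59 ≤ 0.97, so result = 1
~((Q /\ R) -> S): Gödel ¬ of 1 = 0 (operand ≠ 0)
(P \/ Q) = max(0.13, 0.59) = 0.59
~(P \/ Q): Gödel ¬ of 0.59 = 0 (operand ≠ 0)
(~(P \/ Q) -> Q): 0 ≤ 0.59, so result = 1
(S /\ (~(P \/ Q) -> Q)) = min(0.97, 1) = 0.97
(~((Q /\ R) -> S) /\ (S /\ (~(P \/ Q) -> Q))) = min(0, 0.97) = 0
((Q -> (R -> P)) \/ (~((Q /\ R) -> S) /\ (S /\ (~(P \/ Q) -> Q)))) = max(0.13, 0) = 0.13

0.13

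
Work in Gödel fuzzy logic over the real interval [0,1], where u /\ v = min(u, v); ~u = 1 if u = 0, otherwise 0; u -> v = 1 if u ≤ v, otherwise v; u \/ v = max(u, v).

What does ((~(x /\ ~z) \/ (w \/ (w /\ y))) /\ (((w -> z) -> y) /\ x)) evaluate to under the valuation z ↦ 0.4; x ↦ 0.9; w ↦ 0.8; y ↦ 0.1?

~z: Gödel ¬ of 0.4 = 0 (operand ≠ 0)
(x /\ ~z) = min(0.9, 0) = 0
~(x /\ ~z): Gödel ¬ of 0 = 1 (operand is 0)
(w /\ y) = min(0.8, 0.1) = 0.1
(w \/ (w /\ y)) = max(0.8, 0.1) = 0.8
(~(x /\ ~z) \/ (w \/ (w /\ y))) = max(1, 0.8) = 1
(w -> z): 0.8 > 0.4, so result = 0.4
((w -> z) -> y): 0.4 > 0.1, so result = 0.1
(((w -> z) -> y) /\ x) = min(0.1, 0.9) = 0.1
((~(x /\ ~z) \/ (w \/ (w /\ y))) /\ (((w -> z) -> y) /\ x)) = min(1, 0.1) = 0.1

0.10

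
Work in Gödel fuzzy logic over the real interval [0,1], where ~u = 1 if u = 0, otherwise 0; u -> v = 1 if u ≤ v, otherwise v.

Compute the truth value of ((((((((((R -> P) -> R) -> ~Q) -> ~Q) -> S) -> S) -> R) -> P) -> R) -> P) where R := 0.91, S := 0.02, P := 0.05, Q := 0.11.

0.05

(R -> P): 0.91 > 0.05, so result = 0.05
((R -> P) -> R): 0.05 ≤ 0.91, so result = 1
~Q: Gödel ¬ of 0.11 = 0 (operand ≠ 0)
(((R -> P) -> R) -> ~Q): 1 > 0, so result = 0
~Q: Gödel ¬ of 0.11 = 0 (operand ≠ 0)
((((R -> P) -> R) -> ~Q) -> ~Q): 0 ≤ 0, so result = 1
(((((R -> P) -> R) -> ~Q) -> ~Q) -> S): 1 > 0.02, so result = 0.02
((((((R -> P) -> R) -> ~Q) -> ~Q) -> S) -> S): 0.02 ≤ 0.02, so result = 1
(((((((R -> P) -> R) -> ~Q) -> ~Q) -> S) -> S) -> R): 1 > 0.91, so result = 0.91
((((((((R -> P) -> R) -> ~Q) -> ~Q) -> S) -> S) -> R) -> P): 0.91 > 0.05, so result = 0.05
(((((((((R -> P) -> R) -> ~Q) -> ~Q) -> S) -> S) -> R) -> P) -> R): 0.05 ≤ 0.91, so result = 1
((((((((((R -> P) -> R) -> ~Q) -> ~Q) -> S) -> S) -> R) -> P) -> R) -> P): 1 > 0.05, so result = 0.05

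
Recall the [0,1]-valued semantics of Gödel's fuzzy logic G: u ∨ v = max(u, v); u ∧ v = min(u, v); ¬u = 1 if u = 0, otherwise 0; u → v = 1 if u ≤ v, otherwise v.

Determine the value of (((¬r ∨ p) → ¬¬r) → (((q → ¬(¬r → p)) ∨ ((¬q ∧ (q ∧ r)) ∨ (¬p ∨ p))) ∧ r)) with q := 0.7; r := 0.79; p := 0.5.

0.50

¬r: Gödel ¬ of 0.79 = 0 (operand ≠ 0)
(¬r ∨ p) = max(0, 0.5) = 0.5
¬r: Gödel ¬ of 0.79 = 0 (operand ≠ 0)
¬¬r: Gödel ¬ of 0 = 1 (operand is 0)
((¬r ∨ p) → ¬¬r): 0.5 ≤ 1, so result = 1
¬r: Gödel ¬ of 0.79 = 0 (operand ≠ 0)
(¬r → p): 0 ≤ 0.5, so result = 1
¬(¬r → p): Gödel ¬ of 1 = 0 (operand ≠ 0)
(q → ¬(¬r → p)): 0.7 > 0, so result = 0
¬q: Gödel ¬ of 0.7 = 0 (operand ≠ 0)
(q ∧ r) = min(0.7, 0.79) = 0.7
(¬q ∧ (q ∧ r)) = min(0, 0.7) = 0
¬p: Gödel ¬ of 0.5 = 0 (operand ≠ 0)
(¬p ∨ p) = max(0, 0.5) = 0.5
((¬q ∧ (q ∧ r)) ∨ (¬p ∨ p)) = max(0, 0.5) = 0.5
((q → ¬(¬r → p)) ∨ ((¬q ∧ (q ∧ r)) ∨ (¬p ∨ p))) = max(0, 0.5) = 0.5
(((q → ¬(¬r → p)) ∨ ((¬q ∧ (q ∧ r)) ∨ (¬p ∨ p))) ∧ r) = min(0.5, 0.79) = 0.5
(((¬r ∨ p) → ¬¬r) → (((q → ¬(¬r → p)) ∨ ((¬q ∧ (q ∧ r)) ∨ (¬p ∨ p))) ∧ r)): 1 > 0.5, so result = 0.5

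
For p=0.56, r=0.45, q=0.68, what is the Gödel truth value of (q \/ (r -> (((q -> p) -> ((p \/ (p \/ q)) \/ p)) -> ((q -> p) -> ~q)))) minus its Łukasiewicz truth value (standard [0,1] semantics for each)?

-0.32

Gödel evaluation:
  (q -> p): 0.68 > 0.56, so result = 0.56
  (p \/ q) = max(0.56, 0.68) = 0.68
  (p \/ (p \/ q)) = max(0.56, 0.68) = 0.68
  ((p \/ (p \/ q)) \/ p) = max(0.68, 0.56) = 0.68
  ((q -> p) -> ((p \/ (p \/ q)) \/ p)): 0.56 ≤ 0.68, so result = 1
  (q -> p): 0.68 > 0.56, so result = 0.56
  ~q: Gödel ¬ of 0.68 = 0 (operand ≠ 0)
  ((q -> p) -> ~q): 0.56 > 0, so result = 0
  (((q -> p) -> ((p \/ (p \/ q)) \/ p)) -> ((q -> p) -> ~q)): 1 > 0, so result = 0
  (r -> (((q -> p) -> ((p \/ (p \/ q)) \/ p)) -> ((q -> p) -> ~q))): 0.45 > 0, so result = 0
  (q \/ (r -> (((q -> p) -> ((p \/ (p \/ q)) \/ p)) -> ((q -> p) -> ~q)))) = max(0.68, 0) = 0.68
  Gödel value = 0.68
Łukasiewicz evaluation:
  (q -> p): min(1, 1 − 0.68 + 0.56) = 0.88
  (p \/ q) = max(0.56, 0.68) = 0.68
  (p \/ (p \/ q)) = max(0.56, 0.68) = 0.68
  ((p \/ (p \/ q)) \/ p) = max(0.68, 0.56) = 0.68
  ((q -> p) -> ((p \/ (p \/ q)) \/ p)): min(1, 1 − 0.88 + 0.68) = 0.8
  (q -> p): min(1, 1 − 0.68 + 0.56) = 0.88
  ~q: Łukasiewicz ¬ gives 1 − 0.68 = 0.32
  ((q -> p) -> ~q): min(1, 1 − 0.88 + 0.32) = 0.44
  (((q -> p) -> ((p \/ (p \/ q)) \/ p)) -> ((q -> p) -> ~q)): min(1, 1 − 0.8 + 0.44) = 0.64
  (r -> (((q -> p) -> ((p \/ (p \/ q)) \/ p)) -> ((q -> p) -> ~q))): min(1, 1 − 0.45 + 0.64) = 1
  (q \/ (r -> (((q -> p) -> ((p \/ (p \/ q)) \/ p)) -> ((q -> p) -> ~q)))) = max(0.68, 1) = 1
  Łukasiewicz value = 1
Difference: 0.68 − 1 = -0.32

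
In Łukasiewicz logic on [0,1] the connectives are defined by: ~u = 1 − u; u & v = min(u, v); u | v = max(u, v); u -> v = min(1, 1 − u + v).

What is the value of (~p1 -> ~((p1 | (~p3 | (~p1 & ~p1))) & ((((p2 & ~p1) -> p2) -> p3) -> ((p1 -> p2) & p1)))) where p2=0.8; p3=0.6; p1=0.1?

0.60

~p1: Łukasiewicz ¬ gives 1 − 0.1 = 0.9
~p3: Łukasiewicz ¬ gives 1 − 0.6 = 0.4
~p1: Łukasiewicz ¬ gives 1 − 0.1 = 0.9
~p1: Łukasiewicz ¬ gives 1 − 0.1 = 0.9
(~p1 & ~p1) = min(0.9, 0.9) = 0.9
(~p3 | (~p1 & ~p1)) = max(0.4, 0.9) = 0.9
(p1 | (~p3 | (~p1 & ~p1))) = max(0.1, 0.9) = 0.9
~p1: Łukasiewicz ¬ gives 1 − 0.1 = 0.9
(p2 & ~p1) = min(0.8, 0.9) = 0.8
((p2 & ~p1) -> p2): min(1, 1 − 0.8 + 0.8) = 1
(((p2 & ~p1) -> p2) -> p3): min(1, 1 − 1 + 0.6) = 0.6
(p1 -> p2): min(1, 1 − 0.1 + 0.8) = 1
((p1 -> p2) & p1) = min(1, 0.1) = 0.1
((((p2 & ~p1) -> p2) -> p3) -> ((p1 -> p2) & p1)): min(1, 1 − 0.6 + 0.1) = 0.5
((p1 | (~p3 | (~p1 & ~p1))) & ((((p2 & ~p1) -> p2) -> p3) -> ((p1 -> p2) & p1))) = min(0.9, 0.5) = 0.5
~((p1 | (~p3 | (~p1 & ~p1))) & ((((p2 & ~p1) -> p2) -> p3) -> ((p1 -> p2) & p1))): Łukasiewicz ¬ gives 1 − 0.5 = 0.5
(~p1 -> ~((p1 | (~p3 | (~p1 & ~p1))) & ((((p2 & ~p1) -> p2) -> p3) -> ((p1 -> p2) & p1)))): min(1, 1 − 0.9 + 0.5) = 0.6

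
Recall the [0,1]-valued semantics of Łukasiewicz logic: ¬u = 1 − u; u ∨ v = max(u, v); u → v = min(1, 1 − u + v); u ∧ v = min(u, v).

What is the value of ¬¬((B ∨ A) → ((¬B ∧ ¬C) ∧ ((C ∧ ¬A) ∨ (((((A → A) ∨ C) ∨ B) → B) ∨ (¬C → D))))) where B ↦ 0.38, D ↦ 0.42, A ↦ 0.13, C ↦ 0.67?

0.95

(B ∨ A) = max(0.38, 0.13) = 0.38
¬B: Łukasiewicz ¬ gives 1 − 0.38 = 0.62
¬C: Łukasiewicz ¬ gives 1 − 0.67 = 0.33
(¬B ∧ ¬C) = min(0.62, 0.33) = 0.33
¬A: Łukasiewicz ¬ gives 1 − 0.13 = 0.87
(C ∧ ¬A) = min(0.67, 0.87) = 0.67
(A → A): min(1, 1 − 0.13 + 0.13) = 1
((A → A) ∨ C) = max(1, 0.67) = 1
(((A → A) ∨ C) ∨ B) = max(1, 0.38) = 1
((((A → A) ∨ C) ∨ B) → B): min(1, 1 − 1 + 0.38) = 0.38
¬C: Łukasiewicz ¬ gives 1 − 0.67 = 0.33
(¬C → D): min(1, 1 − 0.33 + 0.42) = 1
(((((A → A) ∨ C) ∨ B) → B) ∨ (¬C → D)) = max(0.38, 1) = 1
((C ∧ ¬A) ∨ (((((A → A) ∨ C) ∨ B) → B) ∨ (¬C → D))) = max(0.67, 1) = 1
((¬B ∧ ¬C) ∧ ((C ∧ ¬A) ∨ (((((A → A) ∨ C) ∨ B) → B) ∨ (¬C → D)))) = min(0.33, 1) = 0.33
((B ∨ A) → ((¬B ∧ ¬C) ∧ ((C ∧ ¬A) ∨ (((((A → A) ∨ C) ∨ B) → B) ∨ (¬C → D))))): min(1, 1 − 0.38 + 0.33) = 0.95
¬((B ∨ A) → ((¬B ∧ ¬C) ∧ ((C ∧ ¬A) ∨ (((((A → A) ∨ C) ∨ B) → B) ∨ (¬C → D))))): Łukasiewicz ¬ gives 1 − 0.95 = 0.05
¬¬((B ∨ A) → ((¬B ∧ ¬C) ∧ ((C ∧ ¬A) ∨ (((((A → A) ∨ C) ∨ B) → B) ∨ (¬C → D))))): Łukasiewicz ¬ gives 1 − 0.05 = 0.95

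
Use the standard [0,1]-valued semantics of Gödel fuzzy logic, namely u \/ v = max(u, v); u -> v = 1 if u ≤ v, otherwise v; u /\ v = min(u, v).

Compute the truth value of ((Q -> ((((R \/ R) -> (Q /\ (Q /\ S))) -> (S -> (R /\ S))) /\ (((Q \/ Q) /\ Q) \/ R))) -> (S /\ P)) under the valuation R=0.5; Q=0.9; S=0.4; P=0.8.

(R \/ R) = max(0.5, 0.5) = 0.5
(Q /\ S) = min(0.9, 0.4) = 0.4
(Q /\ (Q /\ S)) = min(0.9, 0.4) = 0.4
((R \/ R) -> (Q /\ (Q /\ S))): 0.5 > 0.4, so result = 0.4
(R /\ S) = min(0.5, 0.4) = 0.4
(S -> (R /\ S)): 0.4 ≤ 0.4, so result = 1
(((R \/ R) -> (Q /\ (Q /\ S))) -> (S -> (R /\ S))): 0.4 ≤ 1, so result = 1
(Q \/ Q) = max(0.9, 0.9) = 0.9
((Q \/ Q) /\ Q) = min(0.9, 0.9) = 0.9
(((Q \/ Q) /\ Q) \/ R) = max(0.9, 0.5) = 0.9
((((R \/ R) -> (Q /\ (Q /\ S))) -> (S -> (R /\ S))) /\ (((Q \/ Q) /\ Q) \/ R)) = min(1, 0.9) = 0.9
(Q -> ((((R \/ R) -> (Q /\ (Q /\ S))) -> (S -> (R /\ S))) /\ (((Q \/ Q) /\ Q) \/ R))): 0.9 ≤ 0.9, so result = 1
(S /\ P) = min(0.4, 0.8) = 0.4
((Q -> ((((R \/ R) -> (Q /\ (Q /\ S))) -> (S -> (R /\ S))) /\ (((Q \/ Q) /\ Q) \/ R))) -> (S /\ P)): 1 > 0.4, so result = 0.4

0.40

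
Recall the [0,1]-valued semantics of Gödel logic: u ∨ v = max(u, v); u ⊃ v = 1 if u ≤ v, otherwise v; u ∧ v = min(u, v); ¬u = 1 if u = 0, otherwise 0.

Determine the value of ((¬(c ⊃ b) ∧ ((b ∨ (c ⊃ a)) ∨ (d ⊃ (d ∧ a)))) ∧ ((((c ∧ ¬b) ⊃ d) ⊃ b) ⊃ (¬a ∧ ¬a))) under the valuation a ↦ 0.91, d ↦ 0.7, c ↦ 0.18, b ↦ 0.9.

(c ⊃ b): 0.18 ≤ 0.9, so result = 1
¬(c ⊃ b): Gödel ¬ of 1 = 0 (operand ≠ 0)
(c ⊃ a): 0.18 ≤ 0.91, so result = 1
(b ∨ (c ⊃ a)) = max(0.9, 1) = 1
(d ∧ a) = min(0.7, 0.91) = 0.7
(d ⊃ (d ∧ a)): 0.7 ≤ 0.7, so result = 1
((b ∨ (c ⊃ a)) ∨ (d ⊃ (d ∧ a))) = max(1, 1) = 1
(¬(c ⊃ b) ∧ ((b ∨ (c ⊃ a)) ∨ (d ⊃ (d ∧ a)))) = min(0, 1) = 0
¬b: Gödel ¬ of 0.9 = 0 (operand ≠ 0)
(c ∧ ¬b) = min(0.18, 0) = 0
((c ∧ ¬b) ⊃ d): 0 ≤ 0.7, so result = 1
(((c ∧ ¬b) ⊃ d) ⊃ b): 1 > 0.9, so result = 0.9
¬a: Gödel ¬ of 0.91 = 0 (operand ≠ 0)
¬a: Gödel ¬ of 0.91 = 0 (operand ≠ 0)
(¬a ∧ ¬a) = min(0, 0) = 0
((((c ∧ ¬b) ⊃ d) ⊃ b) ⊃ (¬a ∧ ¬a)): 0.9 > 0, so result = 0
((¬(c ⊃ b) ∧ ((b ∨ (c ⊃ a)) ∨ (d ⊃ (d ∧ a)))) ∧ ((((c ∧ ¬b) ⊃ d) ⊃ b) ⊃ (¬a ∧ ¬a))) = min(0, 0) = 0

0.00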